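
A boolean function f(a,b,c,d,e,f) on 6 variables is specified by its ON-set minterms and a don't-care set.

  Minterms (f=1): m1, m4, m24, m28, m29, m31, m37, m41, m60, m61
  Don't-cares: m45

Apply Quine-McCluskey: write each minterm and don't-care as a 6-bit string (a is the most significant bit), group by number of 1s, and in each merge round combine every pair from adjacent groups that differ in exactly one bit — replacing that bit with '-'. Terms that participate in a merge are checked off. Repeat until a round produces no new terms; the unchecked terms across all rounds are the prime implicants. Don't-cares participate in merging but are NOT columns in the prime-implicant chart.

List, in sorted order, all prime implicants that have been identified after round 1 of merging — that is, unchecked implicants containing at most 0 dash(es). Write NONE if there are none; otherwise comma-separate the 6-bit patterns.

000001, 000100

Round 0: 000001 000100 011000✓ 011100✓ 011101✓ 011111✓ 100101✓ 101001✓ 101101✓ 111100✓ 111101✓
Round 1: -11100✓ -11101✓ 011-00 0111-1 01110-✓ 1-1101 10-101 101-01 11110-✓
Round 2: -1110-
PIs = {-1110-, 000001, 000100, 011-00, 0111-1, 1-1101, 10-101, 101-01}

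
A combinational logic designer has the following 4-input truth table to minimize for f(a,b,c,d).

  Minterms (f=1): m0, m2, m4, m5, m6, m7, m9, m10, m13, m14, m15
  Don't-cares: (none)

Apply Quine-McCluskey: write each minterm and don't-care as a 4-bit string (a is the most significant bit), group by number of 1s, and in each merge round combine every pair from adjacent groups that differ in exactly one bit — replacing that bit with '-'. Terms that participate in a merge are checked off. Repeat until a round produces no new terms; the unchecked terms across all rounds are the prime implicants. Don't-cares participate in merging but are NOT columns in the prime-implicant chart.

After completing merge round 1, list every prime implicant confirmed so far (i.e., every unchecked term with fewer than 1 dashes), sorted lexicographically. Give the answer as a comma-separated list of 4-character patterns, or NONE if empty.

NONE

[col 0] 0000*, 0010*, 0100*, 0101*, 0110*, 0111*, 1001*, 1010*, 1101*, 1110*, 1111*
[col 1] -010*, -101*, -110*, -111*, 0-00*, 0-10*, 00-0*, 01-0*, 01-1*, 010-*, 011-*, 1-01, 1-10*, 11-1*, 111-*
[col 2] --10, -1-1, -11-, 0--0, 01--
Prime implicants: --10, -1-1, -11-, 0--0, 01--, 1-01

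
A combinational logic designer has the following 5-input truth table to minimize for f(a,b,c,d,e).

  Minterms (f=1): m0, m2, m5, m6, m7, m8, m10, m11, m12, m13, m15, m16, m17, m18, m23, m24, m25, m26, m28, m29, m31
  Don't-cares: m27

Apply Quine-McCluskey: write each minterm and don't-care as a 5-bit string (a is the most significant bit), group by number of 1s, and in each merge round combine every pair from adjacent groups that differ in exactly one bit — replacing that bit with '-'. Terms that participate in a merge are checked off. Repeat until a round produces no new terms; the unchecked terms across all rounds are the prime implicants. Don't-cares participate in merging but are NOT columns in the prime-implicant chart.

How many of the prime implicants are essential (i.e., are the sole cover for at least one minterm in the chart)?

4

Round 0: 00000✓ 00010✓ 00101✓ 00110✓ 00111✓ 01000✓ 01010✓ 01011✓ 01100✓ 01101✓ 01111✓ 10000✓ 10001✓ 10010✓ 10111✓ 11000✓ 11001✓ 11010✓ 11011✓ 11100✓ 11101✓ 11111✓
Round 1: -0000✓ -0010✓ -0111✓ -1000✓ -1010✓ -1011✓ -1100✓ -1101✓ -1111✓ 0-000✓ 0-010✓ 0-101✓ 0-111✓ 00-10 000-0✓ 001-1✓ 0011- 01-00✓ 01-11✓ 010-0✓ 0101-✓ 011-1✓ 0110-✓ 1-000✓ 1-001✓ 1-010✓ 1-111✓ 100-0✓ 1000-✓ 11-00✓ 11-01✓ 11-11✓ 110-0✓ 110-1✓ 1100-✓ 1101-✓ 111-1✓ 1110-✓
Round 2: --000✓ --010✓ --111 -00-0✓ -1-00 -1-11 -10-0✓ -101- -11-1 -110- 0-0-0✓ 0-1-1 1-0-0✓ 1-00- 11--1 11-0- 110--
Round 3: --0-0
PIs = {--0-0, --111, -1-00, -1-11, -101-, -11-1, -110-, 0-1-1, 00-10, 0011-, 1-00-, 11--1, 11-0-, 110--}
Coverage chart:
  m0: --0-0 ←essential
  m2: --0-0,00-10
  m5: 0-1-1 ←essential
  m6: 00-10,0011-
  m7: --111,0-1-1,0011-
  m8: --0-0,-1-00
  m10: --0-0,-101-
  m11: -1-11,-101-
  m12: -1-00,-110-
  m13: -11-1,-110-,0-1-1
  m15: --111,-1-11,-11-1,0-1-1
  m16: --0-0,1-00-
  m17: 1-00- ←essential
  m18: --0-0 ←essential
  m23: --111 ←essential
  m24: --0-0,-1-00,1-00-,11-0-,110--
  m25: 1-00-,11--1,11-0-,110--
  m26: --0-0,-101-,110--
  m28: -1-00,-110-,11-0-
  m29: -11-1,-110-,11--1,11-0-
  m31: --111,-1-11,-11-1,11--1
Essential: --0-0, --111, 0-1-1, 1-00-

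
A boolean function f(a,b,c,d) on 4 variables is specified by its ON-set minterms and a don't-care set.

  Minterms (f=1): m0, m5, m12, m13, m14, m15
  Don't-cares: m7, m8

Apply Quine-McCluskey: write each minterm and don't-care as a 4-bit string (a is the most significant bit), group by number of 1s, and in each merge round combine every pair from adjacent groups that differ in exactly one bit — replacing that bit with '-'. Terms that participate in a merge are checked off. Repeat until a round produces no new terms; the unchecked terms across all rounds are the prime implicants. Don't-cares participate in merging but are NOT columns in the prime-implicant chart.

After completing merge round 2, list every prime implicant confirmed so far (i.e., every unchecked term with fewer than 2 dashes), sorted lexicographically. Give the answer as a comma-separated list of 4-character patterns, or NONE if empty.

[col 0] 0000*, 0101*, 0111*, 1000*, 1100*, 1101*, 1110*, 1111*
[col 1] -000, -101*, -111*, 01-1*, 1-00, 11-0*, 11-1*, 110-*, 111-*
[col 2] -1-1, 11--
Prime implicants: -000, -1-1, 1-00, 11--

-000, 1-00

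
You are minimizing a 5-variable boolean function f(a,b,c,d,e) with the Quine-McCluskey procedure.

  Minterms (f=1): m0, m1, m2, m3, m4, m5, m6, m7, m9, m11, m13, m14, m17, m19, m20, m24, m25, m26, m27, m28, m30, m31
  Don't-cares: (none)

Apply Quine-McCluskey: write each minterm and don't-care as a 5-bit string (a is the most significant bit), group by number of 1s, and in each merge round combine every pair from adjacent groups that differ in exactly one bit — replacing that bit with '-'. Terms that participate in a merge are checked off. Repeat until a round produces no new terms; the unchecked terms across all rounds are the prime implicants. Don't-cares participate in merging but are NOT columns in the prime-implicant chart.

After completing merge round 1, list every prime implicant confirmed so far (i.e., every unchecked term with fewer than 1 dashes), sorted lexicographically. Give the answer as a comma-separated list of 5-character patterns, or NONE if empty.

NONE

[col 0] 00000*, 00001*, 00010*, 00011*, 00100*, 00101*, 00110*, 00111*, 01001*, 01011*, 01101*, 01110*, 10001*, 10011*, 10100*, 11000*, 11001*, 11010*, 11011*, 11100*, 11110*, 11111*
[col 1] -0001*, -0011*, -0100, -1001*, -1011*, -1110, 0-001*, 0-011*, 0-101*, 0-110, 00-00*, 00-01*, 00-10*, 00-11*, 000-0*, 000-1*, 0000-*, 0001-*, 001-0*, 001-1*, 0010-*, 0011-*, 01-01*, 010-1*, 1-001*, 1-011*, 1-100, 100-1*, 11-00*, 11-10*, 11-11*, 110-0*, 110-1*, 1100-*, 1101-*, 111-0*, 1111-*
[col 2] --001*, --011*, -00-1*, -10-1*, 0--01, 0-0-1*, 00--0*, 00--1*, 00-0-*, 00-1-*, 000--*, 001--*, 1-0-1*, 11--0, 11-1-, 110--
[col 3] --0-1, 00---
Prime implicants: --0-1, -0100, -1110, 0--01, 0-110, 00---, 1-100, 11--0, 11-1-, 110--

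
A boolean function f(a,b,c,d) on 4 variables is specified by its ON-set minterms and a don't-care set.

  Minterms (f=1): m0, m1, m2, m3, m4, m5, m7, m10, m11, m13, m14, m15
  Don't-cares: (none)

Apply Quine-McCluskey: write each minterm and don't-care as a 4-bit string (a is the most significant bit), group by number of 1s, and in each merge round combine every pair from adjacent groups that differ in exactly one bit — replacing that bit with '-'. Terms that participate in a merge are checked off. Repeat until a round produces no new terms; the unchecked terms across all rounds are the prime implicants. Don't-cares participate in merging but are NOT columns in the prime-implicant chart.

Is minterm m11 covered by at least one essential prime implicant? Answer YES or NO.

[col 0] 0000*, 0001*, 0010*, 0011*, 0100*, 0101*, 0111*, 1010*, 1011*, 1101*, 1110*, 1111*
[col 1] -010*, -011*, -101*, -111*, 0-00*, 0-01*, 0-11*, 00-0*, 00-1*, 000-*, 001-*, 01-1*, 010-*, 1-10*, 1-11*, 101-*, 11-1*, 111-*
[col 2] --11, -01-, -1-1, 0--1, 0-0-, 00--, 1-1-
Prime implicants: --11, -01-, -1-1, 0--1, 0-0-, 00--, 1-1-
PI chart (minterm → PIs covering it):
  0 | 0-0-,00--
  1 | 0--1,0-0-,00--
  2 | -01-,00--
  3 | --11,-01-,0--1,00--
  4 | 0-0-  (sole → essential)
  5 | -1-1,0--1,0-0-
  7 | --11,-1-1,0--1
  10 | -01-,1-1-
  11 | --11,-01-,1-1-
  13 | -1-1  (sole → essential)
  14 | 1-1-  (sole → essential)
  15 | --11,-1-1,1-1-
Essential prime implicants: -1-1, 0-0-, 1-1-

YES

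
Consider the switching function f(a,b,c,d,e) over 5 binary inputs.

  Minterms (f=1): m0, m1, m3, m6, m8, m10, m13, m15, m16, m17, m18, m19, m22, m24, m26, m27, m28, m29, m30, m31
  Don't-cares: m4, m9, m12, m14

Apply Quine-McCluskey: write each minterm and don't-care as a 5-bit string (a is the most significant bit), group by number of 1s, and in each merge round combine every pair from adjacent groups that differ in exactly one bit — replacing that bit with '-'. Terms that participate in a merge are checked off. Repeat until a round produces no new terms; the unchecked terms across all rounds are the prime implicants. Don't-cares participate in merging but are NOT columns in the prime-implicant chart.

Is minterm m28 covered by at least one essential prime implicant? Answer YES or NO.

size-2^0 implicants → 00000(✓)  00001(✓)  00011(✓)  00100(✓)  00110(✓)  01000(✓)  01001(✓)  01010(✓)  01100(✓)  01101(✓)  01110(✓)  01111(✓)  10000(✓)  10001(✓)  10010(✓)  10011(✓)  10110(✓)  11000(✓)  11010(✓)  11011(✓)  11100(✓)  11101(✓)  11110(✓)  11111(✓)
size-2^1 implicants → -0000(✓)  -0001(✓)  -0011(✓)  -0110(✓)  -1000(✓)  -1010(✓)  -1100(✓)  -1101(✓)  -1110(✓)  -1111(✓)  0-000(✓)  0-001(✓)  0-100(✓)  0-110(✓)  00-00(✓)  000-1(✓)  0000-(✓)  001-0(✓)  01-00(✓)  01-01(✓)  01-10(✓)  010-0(✓)  0100-(✓)  011-0(✓)  011-1(✓)  0110-(✓)  0111-(✓)  1-000(✓)  1-010(✓)  1-011(✓)  1-110(✓)  10-10(✓)  100-0(✓)  100-1(✓)  1000-(✓)  1001-(✓)  11-00(✓)  11-10(✓)  11-11(✓)  110-0(✓)  1101-(✓)  111-0(✓)  111-1(✓)  1110-(✓)  1111-(✓)
size-2^2 implicants → --000  --110  -00-1  -000-  -1-00(✓)  -1-10(✓)  -10-0(✓)  -11-0(✓)  -11-1(✓)  -110-(✓)  -111-(✓)  0--00  0-00-  0-1-0  01--0(✓)  01-0-  011--(✓)  1--10  1-0-0  1-01-  100--  11--0(✓)  11-1-  111--(✓)
size-2^3 implicants → -1--0  -11--
Unchecked terms (primes): --000, --110, -00-1, -000-, -1--0, -11--, 0--00, 0-00-, 0-1-0, 01-0-, 1--10, 1-0-0, 1-01-, 100--, 11-1-
Minterm coverage:
  m0 ⊆ --000,-000-,0--00,0-00-
  m1 ⊆ -00-1,-000-,0-00-
  m3 ⊆ -00-1 [E]
  m6 ⊆ --110,0-1-0
  m8 ⊆ --000,-1--0,0--00,0-00-,01-0-
  m10 ⊆ -1--0 [E]
  m13 ⊆ -11--,01-0-
  m15 ⊆ -11-- [E]
  m16 ⊆ --000,-000-,1-0-0,100--
  m17 ⊆ -00-1,-000-,100--
  m18 ⊆ 1--10,1-0-0,1-01-,100--
  m19 ⊆ -00-1,1-01-,100--
  m22 ⊆ --110,1--10
  m24 ⊆ --000,-1--0,1-0-0
  m26 ⊆ -1--0,1--10,1-0-0,1-01-,11-1-
  m27 ⊆ 1-01-,11-1-
  m28 ⊆ -1--0,-11--
  m29 ⊆ -11-- [E]
  m30 ⊆ --110,-1--0,-11--,1--10,11-1-
  m31 ⊆ -11--,11-1-
E = {-00-1, -1--0, -11--}

YES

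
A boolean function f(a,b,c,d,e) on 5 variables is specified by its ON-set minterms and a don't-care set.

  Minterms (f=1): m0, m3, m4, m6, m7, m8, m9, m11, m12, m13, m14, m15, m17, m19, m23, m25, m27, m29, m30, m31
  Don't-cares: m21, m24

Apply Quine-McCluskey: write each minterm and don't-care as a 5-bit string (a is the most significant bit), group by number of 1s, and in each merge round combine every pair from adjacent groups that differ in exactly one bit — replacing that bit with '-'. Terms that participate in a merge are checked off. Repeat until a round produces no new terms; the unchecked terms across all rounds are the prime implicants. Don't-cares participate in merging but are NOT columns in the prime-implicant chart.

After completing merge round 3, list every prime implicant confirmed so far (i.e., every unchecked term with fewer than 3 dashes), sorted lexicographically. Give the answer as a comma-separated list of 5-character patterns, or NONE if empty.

[col 0] 00000*, 00011*, 00100*, 00110*, 00111*, 01000*, 01001*, 01011*, 01100*, 01101*, 01110*, 01111*, 10001*, 10011*, 10101*, 10111*, 11000*, 11001*, 11011*, 11101*, 11110*, 11111*
[col 1] -0011*, -0111*, -1000*, -1001*, -1011*, -1101*, -1110*, -1111*, 0-000*, 0-011*, 0-100*, 0-110*, 0-111*, 00-00*, 00-11*, 001-0*, 0011-*, 01-00*, 01-01*, 01-11*, 010-1*, 0100-*, 011-0*, 011-1*, 0110-*, 0111-*, 1-001*, 1-011*, 1-101*, 1-111*, 10-01*, 10-11*, 100-1*, 101-1*, 11-01*, 11-11*, 110-1*, 1100-*, 111-1*, 1111-*
[col 2] --011*, --111*, -0-11*, -1-01*, -1-11*, -10-1*, -100-, -11-1*, -111-, 0--00, 0--11*, 0-1-0, 0-11-, 01--1*, 01-0-, 011--, 1--01*, 1--11*, 1-0-1*, 1-1-1*, 10--1*, 11--1*
[col 3] ---11, -1--1, 1---1
Prime implicants: ---11, -1--1, -100-, -111-, 0--00, 0-1-0, 0-11-, 01-0-, 011--, 1---1

-100-, -111-, 0--00, 0-1-0, 0-11-, 01-0-, 011--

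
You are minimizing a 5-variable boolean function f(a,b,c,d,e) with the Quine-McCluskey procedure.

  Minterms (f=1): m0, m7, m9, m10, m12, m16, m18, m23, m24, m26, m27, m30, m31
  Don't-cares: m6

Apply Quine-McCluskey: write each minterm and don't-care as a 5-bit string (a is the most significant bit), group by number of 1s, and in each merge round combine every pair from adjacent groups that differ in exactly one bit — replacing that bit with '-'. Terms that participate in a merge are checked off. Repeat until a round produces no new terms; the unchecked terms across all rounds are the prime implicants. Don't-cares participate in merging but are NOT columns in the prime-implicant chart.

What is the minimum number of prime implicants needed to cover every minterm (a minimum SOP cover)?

Round 0: 00000✓ 00110✓ 00111✓ 01001 01010✓ 01100 10000✓ 10010✓ 10111✓ 11000✓ 11010✓ 11011✓ 11110✓ 11111✓
Round 1: -0000 -0111 -1010 0011- 1-000✓ 1-010✓ 1-111 100-0✓ 11-10✓ 11-11✓ 110-0✓ 1101-✓ 1111-✓
Round 2: 1-0-0 11-1-
PIs = {-0000, -0111, -1010, 0011-, 01001, 01100, 1-0-0, 1-111, 11-1-}
Coverage chart:
  m0: -0000 ←essential
  m7: -0111,0011-
  m9: 01001 ←essential
  m10: -1010 ←essential
  m12: 01100 ←essential
  m16: -0000,1-0-0
  m18: 1-0-0 ←essential
  m23: -0111,1-111
  m24: 1-0-0 ←essential
  m26: -1010,1-0-0,11-1-
  m27: 11-1- ←essential
  m30: 11-1- ←essential
  m31: 1-111,11-1-
Essential: -0000, -1010, 01001, 01100, 1-0-0, 11-1-
Petrick residual → -0111
Min cover (7 terms): b'c'd'e' + b'cde + bc'de' + a'bc'd'e + a'bcd'e' + ac'e' + abd

7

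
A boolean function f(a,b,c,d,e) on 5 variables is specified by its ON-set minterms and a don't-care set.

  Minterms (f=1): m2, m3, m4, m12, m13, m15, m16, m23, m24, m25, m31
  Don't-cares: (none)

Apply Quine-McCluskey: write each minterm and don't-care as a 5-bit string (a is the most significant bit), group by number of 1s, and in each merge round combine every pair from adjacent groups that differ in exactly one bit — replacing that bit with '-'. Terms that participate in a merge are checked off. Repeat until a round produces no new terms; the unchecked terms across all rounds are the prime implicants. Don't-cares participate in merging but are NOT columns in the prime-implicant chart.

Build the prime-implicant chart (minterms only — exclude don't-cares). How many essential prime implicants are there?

[col 0] 00010*, 00011*, 00100*, 01100*, 01101*, 01111*, 10000*, 10111*, 11000*, 11001*, 11111*
[col 1] -1111, 0-100, 0001-, 011-1, 0110-, 1-000, 1-111, 1100-
Prime implicants: -1111, 0-100, 0001-, 011-1, 0110-, 1-000, 1-111, 1100-
PI chart (minterm → PIs covering it):
  2 | 0001-  (sole → essential)
  3 | 0001-  (sole → essential)
  4 | 0-100  (sole → essential)
  12 | 0-100,0110-
  13 | 011-1,0110-
  15 | -1111,011-1
  16 | 1-000  (sole → essential)
  23 | 1-111  (sole → essential)
  24 | 1-000,1100-
  25 | 1100-  (sole → essential)
  31 | -1111,1-111
Essential prime implicants: 0-100, 0001-, 1-000, 1-111, 1100-

5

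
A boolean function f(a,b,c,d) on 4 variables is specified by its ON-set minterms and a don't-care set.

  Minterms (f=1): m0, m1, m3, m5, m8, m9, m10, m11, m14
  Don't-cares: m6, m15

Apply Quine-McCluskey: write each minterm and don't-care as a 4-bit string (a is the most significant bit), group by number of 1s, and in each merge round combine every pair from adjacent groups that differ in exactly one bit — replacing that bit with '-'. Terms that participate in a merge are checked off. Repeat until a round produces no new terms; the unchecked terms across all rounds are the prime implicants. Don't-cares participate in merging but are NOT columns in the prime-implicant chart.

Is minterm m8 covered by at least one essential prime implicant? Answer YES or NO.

YES

Round 0: 0000✓ 0001✓ 0011✓ 0101✓ 0110✓ 1000✓ 1001✓ 1010✓ 1011✓ 1110✓ 1111✓
Round 1: -000✓ -001✓ -011✓ -110 0-01 00-1✓ 000-✓ 1-10✓ 1-11✓ 10-0✓ 10-1✓ 100-✓ 101-✓ 111-✓
Round 2: -0-1 -00- 1-1- 10--
PIs = {-0-1, -00-, -110, 0-01, 1-1-, 10--}
Coverage chart:
  m0: -00- ←essential
  m1: -0-1,-00-,0-01
  m3: -0-1 ←essential
  m5: 0-01 ←essential
  m8: -00-,10--
  m9: -0-1,-00-,10--
  m10: 1-1-,10--
  m11: -0-1,1-1-,10--
  m14: -110,1-1-
Essential: -0-1, -00-, 0-01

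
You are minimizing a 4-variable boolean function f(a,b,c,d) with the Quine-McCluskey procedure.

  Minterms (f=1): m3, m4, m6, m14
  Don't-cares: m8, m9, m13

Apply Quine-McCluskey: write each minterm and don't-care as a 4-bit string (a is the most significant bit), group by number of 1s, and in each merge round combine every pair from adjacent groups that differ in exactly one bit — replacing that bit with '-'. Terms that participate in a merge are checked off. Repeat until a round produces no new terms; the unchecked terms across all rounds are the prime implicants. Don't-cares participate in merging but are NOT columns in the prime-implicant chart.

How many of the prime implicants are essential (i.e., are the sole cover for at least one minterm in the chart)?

[col 0] 0011, 0100*, 0110*, 1000*, 1001*, 1101*, 1110*
[col 1] -110, 01-0, 1-01, 100-
Prime implicants: -110, 0011, 01-0, 1-01, 100-
PI chart (minterm → PIs covering it):
  3 | 0011  (sole → essential)
  4 | 01-0  (sole → essential)
  6 | -110,01-0
  14 | -110  (sole → essential)
Essential prime implicants: -110, 0011, 01-0

3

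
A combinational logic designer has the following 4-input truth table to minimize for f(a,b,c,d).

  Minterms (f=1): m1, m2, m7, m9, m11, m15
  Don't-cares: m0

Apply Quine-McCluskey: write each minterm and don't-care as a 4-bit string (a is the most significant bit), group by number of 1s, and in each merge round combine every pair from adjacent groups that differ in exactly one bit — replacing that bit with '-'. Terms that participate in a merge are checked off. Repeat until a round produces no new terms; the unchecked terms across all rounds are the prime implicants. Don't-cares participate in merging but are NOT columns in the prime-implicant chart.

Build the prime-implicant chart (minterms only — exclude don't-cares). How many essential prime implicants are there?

2

size-2^0 implicants → 0000(✓)  0001(✓)  0010(✓)  0111(✓)  1001(✓)  1011(✓)  1111(✓)
size-2^1 implicants → -001  -111  00-0  000-  1-11  10-1
Unchecked terms (primes): -001, -111, 00-0, 000-, 1-11, 10-1
Minterm coverage:
  m1 ⊆ -001,000-
  m2 ⊆ 00-0 [E]
  m7 ⊆ -111 [E]
  m9 ⊆ -001,10-1
  m11 ⊆ 1-11,10-1
  m15 ⊆ -111,1-11
E = {-111, 00-0}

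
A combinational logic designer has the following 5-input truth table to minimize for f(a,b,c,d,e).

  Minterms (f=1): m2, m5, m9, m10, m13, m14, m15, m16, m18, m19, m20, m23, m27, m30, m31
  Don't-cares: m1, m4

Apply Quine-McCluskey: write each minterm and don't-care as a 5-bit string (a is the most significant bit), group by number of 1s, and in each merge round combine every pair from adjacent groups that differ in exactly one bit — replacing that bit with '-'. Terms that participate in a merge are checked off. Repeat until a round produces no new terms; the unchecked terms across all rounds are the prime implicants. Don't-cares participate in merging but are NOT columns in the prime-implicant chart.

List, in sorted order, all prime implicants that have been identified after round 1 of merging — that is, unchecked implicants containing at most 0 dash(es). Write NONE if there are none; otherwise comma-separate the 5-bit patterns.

NONE

size-2^0 implicants → 00001(✓)  00010(✓)  00100(✓)  00101(✓)  01001(✓)  01010(✓)  01101(✓)  01110(✓)  01111(✓)  10000(✓)  10010(✓)  10011(✓)  10100(✓)  10111(✓)  11011(✓)  11110(✓)  11111(✓)
size-2^1 implicants → -0010  -0100  -1110(✓)  -1111(✓)  0-001(✓)  0-010  0-101(✓)  00-01(✓)  0010-  01-01(✓)  01-10  011-1  0111-(✓)  1-011(✓)  1-111(✓)  10-00  10-11(✓)  100-0  1001-  11-11(✓)  1111-(✓)
size-2^2 implicants → -111-  0--01  1--11
Unchecked terms (primes): -0010, -0100, -111-, 0--01, 0-010, 0010-, 01-10, 011-1, 1--11, 10-00, 100-0, 1001-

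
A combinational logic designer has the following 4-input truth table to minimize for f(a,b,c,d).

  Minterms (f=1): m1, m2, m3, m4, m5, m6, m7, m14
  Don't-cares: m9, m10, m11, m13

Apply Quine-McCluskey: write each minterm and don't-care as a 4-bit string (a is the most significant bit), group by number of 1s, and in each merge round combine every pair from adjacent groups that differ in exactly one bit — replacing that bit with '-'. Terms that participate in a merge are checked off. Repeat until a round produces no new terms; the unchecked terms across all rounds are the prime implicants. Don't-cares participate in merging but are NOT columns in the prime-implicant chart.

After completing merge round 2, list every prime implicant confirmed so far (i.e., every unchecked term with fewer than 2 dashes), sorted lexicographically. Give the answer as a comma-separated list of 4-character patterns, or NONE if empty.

NONE

[col 0] 0001*, 0010*, 0011*, 0100*, 0101*, 0110*, 0111*, 1001*, 1010*, 1011*, 1101*, 1110*
[col 1] -001*, -010*, -011*, -101*, -110*, 0-01*, 0-10*, 0-11*, 00-1*, 001-*, 01-0*, 01-1*, 010-*, 011-*, 1-01*, 1-10*, 10-1*, 101-*
[col 2] --01, --10, -0-1, -01-, 0--1, 0-1-, 01--
Prime implicants: --01, --10, -0-1, -01-, 0--1, 0-1-, 01--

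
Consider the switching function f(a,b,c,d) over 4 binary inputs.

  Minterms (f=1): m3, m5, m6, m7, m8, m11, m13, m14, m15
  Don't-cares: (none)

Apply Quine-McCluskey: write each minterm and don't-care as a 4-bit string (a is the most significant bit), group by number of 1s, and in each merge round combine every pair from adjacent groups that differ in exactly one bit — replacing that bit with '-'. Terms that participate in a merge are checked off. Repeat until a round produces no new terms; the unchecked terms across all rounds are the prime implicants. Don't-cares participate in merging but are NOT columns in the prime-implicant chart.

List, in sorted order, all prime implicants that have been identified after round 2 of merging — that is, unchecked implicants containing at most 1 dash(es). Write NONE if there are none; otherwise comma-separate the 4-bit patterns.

1000

[col 0] 0011*, 0101*, 0110*, 0111*, 1000, 1011*, 1101*, 1110*, 1111*
[col 1] -011*, -101*, -110*, -111*, 0-11*, 01-1*, 011-*, 1-11*, 11-1*, 111-*
[col 2] --11, -1-1, -11-
Prime implicants: --11, -1-1, -11-, 1000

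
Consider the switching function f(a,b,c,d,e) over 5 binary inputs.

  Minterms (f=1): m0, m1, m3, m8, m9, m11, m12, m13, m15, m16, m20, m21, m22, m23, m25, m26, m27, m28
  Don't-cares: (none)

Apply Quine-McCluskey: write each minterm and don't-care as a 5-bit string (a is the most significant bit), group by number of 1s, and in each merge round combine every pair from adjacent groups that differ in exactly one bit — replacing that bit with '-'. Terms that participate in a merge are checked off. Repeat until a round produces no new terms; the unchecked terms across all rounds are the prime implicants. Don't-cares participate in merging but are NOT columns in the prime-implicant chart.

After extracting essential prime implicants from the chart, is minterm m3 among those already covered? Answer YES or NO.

YES

Round 0: 00000✓ 00001✓ 00011✓ 01000✓ 01001✓ 01011✓ 01100✓ 01101✓ 01111✓ 10000✓ 10100✓ 10101✓ 10110✓ 10111✓ 11001✓ 11010✓ 11011✓ 11100✓
Round 1: -0000 -1001✓ -1011✓ -1100 0-000✓ 0-001✓ 0-011✓ 000-1✓ 0000-✓ 01-00✓ 01-01✓ 01-11✓ 010-1✓ 0100-✓ 011-1✓ 0110-✓ 1-100 10-00 101-0✓ 101-1✓ 1010-✓ 1011-✓ 110-1✓ 1101-
Round 2: -10-1 0-0-1 0-00- 01--1 01-0- 101--
PIs = {-0000, -10-1, -1100, 0-0-1, 0-00-, 01--1, 01-0-, 1-100, 10-00, 101--, 1101-}
Coverage chart:
  m0: -0000,0-00-
  m1: 0-0-1,0-00-
  m3: 0-0-1 ←essential
  m8: 0-00-,01-0-
  m9: -10-1,0-0-1,0-00-,01--1,01-0-
  m11: -10-1,0-0-1,01--1
  m12: -1100,01-0-
  m13: 01--1,01-0-
  m15: 01--1 ←essential
  m16: -0000,10-00
  m20: 1-100,10-00,101--
  m21: 101-- ←essential
  m22: 101-- ←essential
  m23: 101-- ←essential
  m25: -10-1 ←essential
  m26: 1101- ←essential
  m27: -10-1,1101-
  m28: -1100,1-100
Essential: -10-1, 0-0-1, 01--1, 101--, 1101-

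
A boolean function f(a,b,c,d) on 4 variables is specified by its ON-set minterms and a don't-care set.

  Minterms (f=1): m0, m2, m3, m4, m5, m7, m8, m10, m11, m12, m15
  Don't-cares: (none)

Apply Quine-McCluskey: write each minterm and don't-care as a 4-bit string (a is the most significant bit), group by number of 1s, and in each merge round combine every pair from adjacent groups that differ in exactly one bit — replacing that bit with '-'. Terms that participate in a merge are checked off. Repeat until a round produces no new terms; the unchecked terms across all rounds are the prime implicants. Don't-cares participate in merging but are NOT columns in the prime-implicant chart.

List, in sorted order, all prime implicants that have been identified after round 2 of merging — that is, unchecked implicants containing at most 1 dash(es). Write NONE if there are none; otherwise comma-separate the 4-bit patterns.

[col 0] 0000*, 0010*, 0011*, 0100*, 0101*, 0111*, 1000*, 1010*, 1011*, 1100*, 1111*
[col 1] -000*, -010*, -011*, -100*, -111*, 0-00*, 0-11*, 00-0*, 001-*, 01-1, 010-, 1-00*, 1-11*, 10-0*, 101-*
[col 2] --00, --11, -0-0, -01-
Prime implicants: --00, --11, -0-0, -01-, 01-1, 010-

01-1, 010-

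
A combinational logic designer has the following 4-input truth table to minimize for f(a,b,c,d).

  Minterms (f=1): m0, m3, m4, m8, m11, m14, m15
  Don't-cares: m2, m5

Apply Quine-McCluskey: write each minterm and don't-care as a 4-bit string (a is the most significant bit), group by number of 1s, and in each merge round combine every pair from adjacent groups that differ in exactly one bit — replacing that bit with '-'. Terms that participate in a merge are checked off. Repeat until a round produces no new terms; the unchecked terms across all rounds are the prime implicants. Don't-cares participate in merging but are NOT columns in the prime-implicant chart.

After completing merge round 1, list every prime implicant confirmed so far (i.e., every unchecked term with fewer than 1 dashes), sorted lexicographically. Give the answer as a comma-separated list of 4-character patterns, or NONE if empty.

NONE

[col 0] 0000*, 0010*, 0011*, 0100*, 0101*, 1000*, 1011*, 1110*, 1111*
[col 1] -000, -011, 0-00, 00-0, 001-, 010-, 1-11, 111-
Prime implicants: -000, -011, 0-00, 00-0, 001-, 010-, 1-11, 111-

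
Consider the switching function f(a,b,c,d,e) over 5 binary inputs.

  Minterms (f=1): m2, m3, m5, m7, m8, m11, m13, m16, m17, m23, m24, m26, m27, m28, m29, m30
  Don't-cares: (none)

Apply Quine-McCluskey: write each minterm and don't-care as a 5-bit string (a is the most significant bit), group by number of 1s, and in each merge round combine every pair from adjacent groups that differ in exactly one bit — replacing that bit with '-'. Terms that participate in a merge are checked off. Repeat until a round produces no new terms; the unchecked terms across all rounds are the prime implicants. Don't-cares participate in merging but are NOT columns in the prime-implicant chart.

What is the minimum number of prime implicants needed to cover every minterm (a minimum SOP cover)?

Round 0: 00010✓ 00011✓ 00101✓ 00111✓ 01000✓ 01011✓ 01101✓ 10000✓ 10001✓ 10111✓ 11000✓ 11010✓ 11011✓ 11100✓ 11101✓ 11110✓
Round 1: -0111 -1000 -1011 -1101 0-011 0-101 00-11 0001- 001-1 1-000 1000- 11-00✓ 11-10✓ 110-0✓ 1101- 111-0✓ 1110-
Round 2: 11--0
PIs = {-0111, -1000, -1011, -1101, 0-011, 0-101, 00-11, 0001-, 001-1, 1-000, 1000-, 11--0, 1101-, 1110-}
Coverage chart:
  m2: 0001- ←essential
  m3: 0-011,00-11,0001-
  m5: 0-101,001-1
  m7: -0111,00-11,001-1
  m8: -1000 ←essential
  m11: -1011,0-011
  m13: -1101,0-101
  m16: 1-000,1000-
  m17: 1000- ←essential
  m23: -0111 ←essential
  m24: -1000,1-000,11--0
  m26: 11--0,1101-
  m27: -1011,1101-
  m28: 11--0,1110-
  m29: -1101,1110-
  m30: 11--0 ←essential
Essential: -0111, -1000, 0001-, 1000-, 11--0
Petrick residual → -1011, -1101, 0-101
Min cover (8 terms): b'cde + bc'd'e' + bc'de + bcd'e + a'cd'e + a'b'c'd + ab'c'd' + abe'

8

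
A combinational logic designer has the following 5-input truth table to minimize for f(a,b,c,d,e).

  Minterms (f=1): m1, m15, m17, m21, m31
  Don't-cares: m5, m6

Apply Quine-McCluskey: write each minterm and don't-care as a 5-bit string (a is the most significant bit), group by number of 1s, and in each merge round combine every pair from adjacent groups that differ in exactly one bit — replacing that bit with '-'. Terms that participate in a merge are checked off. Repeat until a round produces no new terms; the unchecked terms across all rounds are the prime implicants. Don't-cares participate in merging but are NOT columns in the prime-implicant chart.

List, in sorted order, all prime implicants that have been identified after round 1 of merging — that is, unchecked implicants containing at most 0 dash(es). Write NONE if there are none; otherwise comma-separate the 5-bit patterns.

00110

Round 0: 00001✓ 00101✓ 00110 01111✓ 10001✓ 10101✓ 11111✓
Round 1: -0001✓ -0101✓ -1111 00-01✓ 10-01✓
Round 2: -0-01
PIs = {-0-01, -1111, 00110}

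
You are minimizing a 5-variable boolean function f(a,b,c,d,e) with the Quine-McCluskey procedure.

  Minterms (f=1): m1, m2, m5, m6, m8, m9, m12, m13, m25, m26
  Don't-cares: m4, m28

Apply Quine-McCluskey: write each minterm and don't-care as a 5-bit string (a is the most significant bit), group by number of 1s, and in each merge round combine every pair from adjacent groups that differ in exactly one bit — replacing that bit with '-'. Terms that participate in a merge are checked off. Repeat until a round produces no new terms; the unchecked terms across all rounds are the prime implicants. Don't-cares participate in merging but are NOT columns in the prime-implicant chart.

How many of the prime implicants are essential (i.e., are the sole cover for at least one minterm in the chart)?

Round 0: 00001✓ 00010✓ 00100✓ 00101✓ 00110✓ 01000✓ 01001✓ 01100✓ 01101✓ 11001✓ 11010 11100✓
Round 1: -1001 -1100 0-001✓ 0-100✓ 0-101✓ 00-01✓ 00-10 001-0 0010-✓ 01-00✓ 01-01✓ 0100-✓ 0110-✓
Round 2: 0--01 0-10- 01-0-
PIs = {-1001, -1100, 0--01, 0-10-, 00-10, 001-0, 01-0-, 11010}
Coverage chart:
  m1: 0--01 ←essential
  m2: 00-10 ←essential
  m5: 0--01,0-10-
  m6: 00-10,001-0
  m8: 01-0- ←essential
  m9: -1001,0--01,01-0-
  m12: -1100,0-10-,01-0-
  m13: 0--01,0-10-,01-0-
  m25: -1001 ←essential
  m26: 11010 ←essential
Essential: -1001, 0--01, 00-10, 01-0-, 11010

5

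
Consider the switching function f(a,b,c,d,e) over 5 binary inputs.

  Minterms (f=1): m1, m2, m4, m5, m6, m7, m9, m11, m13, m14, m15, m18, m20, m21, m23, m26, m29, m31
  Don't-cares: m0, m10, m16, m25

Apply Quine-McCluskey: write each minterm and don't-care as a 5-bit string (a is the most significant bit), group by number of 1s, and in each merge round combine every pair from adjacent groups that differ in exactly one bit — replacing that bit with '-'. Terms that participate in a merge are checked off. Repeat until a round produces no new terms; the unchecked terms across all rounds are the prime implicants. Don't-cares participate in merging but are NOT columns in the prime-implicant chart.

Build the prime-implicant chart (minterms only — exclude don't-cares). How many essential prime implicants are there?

Round 0: 00000✓ 00001✓ 00010✓ 00100✓ 00101✓ 00110✓ 00111✓ 01001✓ 01010✓ 01011✓ 01101✓ 01110✓ 01111✓ 10000✓ 10010✓ 10100✓ 10101✓ 10111✓ 11001✓ 11010✓ 11101✓ 11111✓
Round 1: -0000✓ -0010✓ -0100✓ -0101✓ -0111✓ -1001✓ -1010✓ -1101✓ -1111✓ 0-001✓ 0-010✓ 0-101✓ 0-110✓ 0-111✓ 00-00✓ 00-01✓ 00-10✓ 000-0✓ 0000-✓ 001-0✓ 001-1✓ 0010-✓ 0011-✓ 01-01✓ 01-10✓ 01-11✓ 010-1✓ 0101-✓ 011-1✓ 0111-✓ 1-010✓ 1-101✓ 1-111✓ 10-00✓ 100-0✓ 101-1✓ 1010-✓ 11-01✓ 111-1✓
Round 2: --010 --101✓ --111✓ -0-00 -00-0 -01-1✓ -010- -1-01 -11-1✓ 0--01 0--10 0-1-1✓ 0-11- 00--0 00-0- 001-- 01--1 01-1- 1-1-1✓
Round 3: --1-1
PIs = {--010, --1-1, -0-00, -00-0, -010-, -1-01, 0--01, 0--10, 0-11-, 00--0, 00-0-, 001--, 01--1, 01-1-}
Coverage chart:
  m1: 0--01,00-0-
  m2: --010,-00-0,0--10,00--0
  m4: -0-00,-010-,00--0,00-0-,001--
  m5: --1-1,-010-,0--01,00-0-,001--
  m6: 0--10,0-11-,00--0,001--
  m7: --1-1,0-11-,001--
  m9: -1-01,0--01,01--1
  m11: 01--1,01-1-
  m13: --1-1,-1-01,0--01,01--1
  m14: 0--10,0-11-,01-1-
  m15: --1-1,0-11-,01--1,01-1-
  m18: --010,-00-0
  m20: -0-00,-010-
  m21: --1-1,-010-
  m23: --1-1 ←essential
  m26: --010 ←essential
  m29: --1-1,-1-01
  m31: --1-1 ←essential
Essential: --010, --1-1

2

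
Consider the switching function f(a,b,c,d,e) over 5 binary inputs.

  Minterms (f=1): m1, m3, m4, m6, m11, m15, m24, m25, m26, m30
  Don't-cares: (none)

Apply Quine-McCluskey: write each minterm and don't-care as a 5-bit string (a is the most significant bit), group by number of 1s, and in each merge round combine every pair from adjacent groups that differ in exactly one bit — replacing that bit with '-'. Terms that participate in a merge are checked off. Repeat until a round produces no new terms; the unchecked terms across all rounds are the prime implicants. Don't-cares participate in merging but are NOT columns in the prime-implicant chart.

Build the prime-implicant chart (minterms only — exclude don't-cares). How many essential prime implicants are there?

5

size-2^0 implicants → 00001(✓)  00011(✓)  00100(✓)  00110(✓)  01011(✓)  01111(✓)  11000(✓)  11001(✓)  11010(✓)  11110(✓)
size-2^1 implicants → 0-011  000-1  001-0  01-11  11-10  110-0  1100-
Unchecked terms (primes): 0-011, 000-1, 001-0, 01-11, 11-10, 110-0, 1100-
Minterm coverage:
  m1 ⊆ 000-1 [E]
  m3 ⊆ 0-011,000-1
  m4 ⊆ 001-0 [E]
  m6 ⊆ 001-0 [E]
  m11 ⊆ 0-011,01-11
  m15 ⊆ 01-11 [E]
  m24 ⊆ 110-0,1100-
  m25 ⊆ 1100- [E]
  m26 ⊆ 11-10,110-0
  m30 ⊆ 11-10 [E]
E = {000-1, 001-0, 01-11, 11-10, 1100-}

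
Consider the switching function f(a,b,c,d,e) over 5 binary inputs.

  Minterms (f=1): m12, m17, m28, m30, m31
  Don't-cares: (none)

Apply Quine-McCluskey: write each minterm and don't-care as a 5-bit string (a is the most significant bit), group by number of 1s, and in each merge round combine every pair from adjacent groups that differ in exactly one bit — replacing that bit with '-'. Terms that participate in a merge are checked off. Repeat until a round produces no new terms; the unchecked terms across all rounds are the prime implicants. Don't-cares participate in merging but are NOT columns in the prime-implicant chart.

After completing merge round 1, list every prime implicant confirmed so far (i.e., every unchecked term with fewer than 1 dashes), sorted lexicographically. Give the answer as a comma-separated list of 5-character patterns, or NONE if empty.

10001

size-2^0 implicants → 01100(✓)  10001  11100(✓)  11110(✓)  11111(✓)
size-2^1 implicants → -1100  111-0  1111-
Unchecked terms (primes): -1100, 10001, 111-0, 1111-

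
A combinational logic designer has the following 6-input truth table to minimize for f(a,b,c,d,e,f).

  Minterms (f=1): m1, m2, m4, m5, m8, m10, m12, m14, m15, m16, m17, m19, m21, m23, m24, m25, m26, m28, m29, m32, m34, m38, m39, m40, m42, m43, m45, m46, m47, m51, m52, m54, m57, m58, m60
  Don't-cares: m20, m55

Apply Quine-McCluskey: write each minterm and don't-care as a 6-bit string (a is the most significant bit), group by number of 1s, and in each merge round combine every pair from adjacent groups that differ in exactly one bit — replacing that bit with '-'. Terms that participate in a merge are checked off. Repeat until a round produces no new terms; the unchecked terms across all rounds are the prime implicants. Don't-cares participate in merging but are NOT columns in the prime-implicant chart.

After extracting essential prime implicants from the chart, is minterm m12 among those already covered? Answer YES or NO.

NO

Round 0: 000001✓ 000010✓ 000100✓ 000101✓ 001000✓ 001010✓ 001100✓ 001110✓ 001111✓ 010000✓ 010001✓ 010011✓ 010100✓ 010101✓ 010111✓ 011000✓ 011001✓ 011010✓ 011100✓ 011101✓ 100000✓ 100010✓ 100110✓ 100111✓ 101000✓ 101010✓ 101011✓ 101101✓ 101110✓ 101111✓ 110011✓ 110100✓ 110110✓ 110111✓ 111001✓ 111010✓ 111100✓
Round 1: -00010✓ -01000✓ -01010✓ -01110✓ -01111✓ -10011✓ -10100✓ -10111✓ -11001 -11010✓ -11100✓ 0-0001✓ 0-0100✓ 0-0101✓ 0-1000✓ 0-1010✓ 0-1100✓ 00-010✓ 00-100✓ 000-01✓ 00010-✓ 001-00✓ 001-10✓ 0010-0✓ 0011-0✓ 00111-✓ 01-000✓ 01-001✓ 01-100✓ 01-101✓ 010-00✓ 010-01✓ 010-11✓ 0100-1✓ 01000-✓ 0101-1✓ 01010-✓ 011-00✓ 011-01✓ 0110-0✓ 01100-✓ 01110-✓ 1-0110✓ 1-0111✓ 1-1010✓ 10-000✓ 10-010✓ 10-110✓ 10-111✓ 100-10✓ 1000-0✓ 10011-✓ 101-10✓ 101-11✓ 1010-0✓ 10101-✓ 1011-1 10111-✓ 11-100✓ 110-11✓ 1101-0 11011-✓
Round 2: --1010 -0-010 -01-10 -010-0 -0111- -1-100 -10-11 0--100 0-0-01 0-010- 0-1-00 0-10-0 001--0 01--00✓ 01--01✓ 01-00-✓ 01-10-✓ 010--1 010-0-✓ 011-0-✓ 1-011- 10--10 10-0-0 10-11- 101-1-
Round 3: 01--0-
PIs = {--1010, -0-010, -01-10, -010-0, -0111-, -1-100, -10-11, -11001, 0--100, 0-0-01, 0-010-, 0-1-00, 0-10-0, 001--0, 01--0-, 010--1, 1-011-, 10--10, 10-0-0, 10-11-, 101-1-, 1011-1, 1101-0}
Coverage chart:
  m1: 0-0-01 ←essential
  m2: -0-010 ←essential
  m4: 0--100,0-010-
  m5: 0-0-01,0-010-
  m8: -010-0,0-1-00,0-10-0,001--0
  m10: --1010,-0-010,-01-10,-010-0,0-10-0,001--0
  m12: 0--100,0-1-00,001--0
  m14: -01-10,-0111-,001--0
  m15: -0111- ←essential
  m16: 01--0- ←essential
  m17: 0-0-01,01--0-,010--1
  m19: -10-11,010--1
  m21: 0-0-01,0-010-,01--0-,010--1
  m23: -10-11,010--1
  m24: 0-1-00,0-10-0,01--0-
  m25: -11001,01--0-
  m26: --1010,0-10-0
  m28: -1-100,0--100,0-1-00,01--0-
  m29: 01--0- ←essential
  m32: 10-0-0 ←essential
  m34: -0-010,10--10,10-0-0
  m38: 1-011-,10--10,10-11-
  m39: 1-011-,10-11-
  m40: -010-0,10-0-0
  m42: --1010,-0-010,-01-10,-010-0,10--10,10-0-0,101-1-
  m43: 101-1- ←essential
  m45: 1011-1 ←essential
  m46: -01-10,-0111-,10--10,10-11-,101-1-
  m47: -0111-,10-11-,101-1-,1011-1
  m51: -10-11 ←essential
  m52: -1-100,1101-0
  m54: 1-011-,1101-0
  m57: -11001 ←essential
  m58: --1010 ←essential
  m60: -1-100 ←essential
Essential: --1010, -0-010, -0111-, -1-100, -10-11, -11001, 0-0-01, 01--0-, 10-0-0, 101-1-, 1011-1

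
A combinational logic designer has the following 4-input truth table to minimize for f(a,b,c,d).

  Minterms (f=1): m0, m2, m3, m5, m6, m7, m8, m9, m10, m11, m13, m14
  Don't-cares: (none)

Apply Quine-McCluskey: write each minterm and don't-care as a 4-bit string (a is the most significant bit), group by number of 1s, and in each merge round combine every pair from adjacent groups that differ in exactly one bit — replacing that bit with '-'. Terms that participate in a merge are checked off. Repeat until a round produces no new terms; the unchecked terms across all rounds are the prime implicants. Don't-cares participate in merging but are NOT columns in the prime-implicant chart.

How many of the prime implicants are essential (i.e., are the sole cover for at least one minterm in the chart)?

size-2^0 implicants → 0000(✓)  0010(✓)  0011(✓)  0101(✓)  0110(✓)  0111(✓)  1000(✓)  1001(✓)  1010(✓)  1011(✓)  1101(✓)  1110(✓)
size-2^1 implicants → -000(✓)  -010(✓)  -011(✓)  -101  -110(✓)  0-10(✓)  0-11(✓)  00-0(✓)  001-(✓)  01-1  011-(✓)  1-01  1-10(✓)  10-0(✓)  10-1(✓)  100-(✓)  101-(✓)
size-2^2 implicants → --10  -0-0  -01-  0-1-  10--
Unchecked terms (primes): --10, -0-0, -01-, -101, 0-1-, 01-1, 1-01, 10--
Minterm coverage:
  m0 ⊆ -0-0 [E]
  m2 ⊆ --10,-0-0,-01-,0-1-
  m3 ⊆ -01-,0-1-
  m5 ⊆ -101,01-1
  m6 ⊆ --10,0-1-
  m7 ⊆ 0-1-,01-1
  m8 ⊆ -0-0,10--
  m9 ⊆ 1-01,10--
  m10 ⊆ --10,-0-0,-01-,10--
  m11 ⊆ -01-,10--
  m13 ⊆ -101,1-01
  m14 ⊆ --10 [E]
E = {--10, -0-0}

2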